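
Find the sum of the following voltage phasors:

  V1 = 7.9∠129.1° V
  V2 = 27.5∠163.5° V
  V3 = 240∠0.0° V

Step 1 — Convert each phasor to rectangular form:
  V1 = 7.9·(cos(129.1°) + j·sin(129.1°)) = -4.982 + j6.131 V
  V2 = 27.5·(cos(163.5°) + j·sin(163.5°)) = -26.37 + j7.81 V
  V3 = 240·(cos(0.0°) + j·sin(0.0°)) = 240 V
Step 2 — Sum components: V_total = 208.7 + j13.94 V.
Step 3 — Convert to polar: |V_total| = 209.1 V, ∠V_total = 3.8°.

V_total = 209.1∠3.8° V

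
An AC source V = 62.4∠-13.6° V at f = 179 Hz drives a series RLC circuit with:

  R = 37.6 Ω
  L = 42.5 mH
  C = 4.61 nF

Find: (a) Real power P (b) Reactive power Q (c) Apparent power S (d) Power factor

Step 1 — Angular frequency: ω = 2π·f = 2π·179 = 1125 rad/s.
Step 2 — Component impedances:
  R: Z = R = 37.6 Ω
  L: Z = jωL = j·1125·0.0425 = 0 + j47.8 Ω
  C: Z = 1/(jωC) = -j/(ω·C) = 0 - j1.929e+05 Ω
Step 3 — Series combination: Z_total = R + L + C = 37.6 - j1.928e+05 Ω = 1.928e+05∠-90.0° Ω.
Step 4 — Source phasor: V = 62.4∠-13.6° V = 60.65 - j14.67 V.
Step 5 — Current: I = V / Z = 7.616e-05 + j0.0003145 A = 0.0003236∠76.4° A.
Step 6 — Complex power: S = V·I* = 3.938e-06 - j0.02019 VA.
Step 7 — Real power: P = Re(S) = 3.938e-06 W.
Step 8 — Reactive power: Q = Im(S) = -0.02019 VAR.
Step 9 — Apparent power: |S| = 0.02019 VA.
Step 10 — Power factor: PF = P/|S| = 0.000195 (leading).

(a) P = 3.938e-06 W  (b) Q = -0.02019 VAR  (c) S = 0.02019 VA  (d) PF = 0.000195 (leading)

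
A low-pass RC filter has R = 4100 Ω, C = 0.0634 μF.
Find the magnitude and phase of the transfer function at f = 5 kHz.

Step 1 — Angular frequency: ω = 2π·5000 = 3.142e+04 rad/s.
Step 2 — Transfer function: H(jω) = 1/(1 + jωRC).
Step 3 — Denominator: 1 + jωRC = 1 + j·3.142e+04·4100·6.34e-08 = 1 + j8.166.
Step 4 — H = 0.01477 - j0.1206.
Step 5 — Magnitude: |H| = 0.1215 (-18.3 dB); phase: φ = -83.0°.

|H| = 0.1215 (-18.3 dB), φ = -83.0°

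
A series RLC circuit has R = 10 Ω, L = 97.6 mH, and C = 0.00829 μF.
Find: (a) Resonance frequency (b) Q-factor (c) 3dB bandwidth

Step 1 — Resonance condition Im(Z)=0 gives ω₀ = 1/√(LC).
Step 2 — ω₀ = 1/√(0.0976·8.29e-09) = 3.516e+04 rad/s.
Step 3 — f₀ = ω₀/(2π) = 5595 Hz.
Step 4 — Series Q: Q = ω₀L/R = 3.516e+04·0.0976/10 = 343.1.
Step 5 — 3dB bandwidth: Δω = ω₀/Q = 102.5 rad/s; BW = Δω/(2π) = 16.31 Hz.

(a) f₀ = 5595 Hz  (b) Q = 343.1  (c) BW = 16.31 Hz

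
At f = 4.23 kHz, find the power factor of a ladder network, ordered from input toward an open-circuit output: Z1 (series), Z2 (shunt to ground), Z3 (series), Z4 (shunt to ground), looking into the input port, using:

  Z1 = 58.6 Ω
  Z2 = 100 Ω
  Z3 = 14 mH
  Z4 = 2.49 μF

Step 1 — Angular frequency: ω = 2π·f = 2π·4230 = 2.658e+04 rad/s.
Step 2 — Component impedances:
  Z1: Z = R = 58.6 Ω
  Z2: Z = R = 100 Ω
  Z3: Z = jωL = j·2.658e+04·0.014 = 0 + j372.1 Ω
  Z4: Z = 1/(jωC) = -j/(ω·C) = 0 - j15.11 Ω
Step 3 — Ladder network (open output): work backward from the far end, alternating series and parallel combinations. Z_in = 151.3 + j25.97 Ω = 153.5∠9.7° Ω.
Step 4 — Power factor: PF = cos(φ) = Re(Z)/|Z| = 151.324/153.537 = 0.9856.
Step 5 — Type: Im(Z) = 25.97 ⇒ lagging (phase φ = 9.7°).

PF = 0.9856 (lagging, φ = 9.7°)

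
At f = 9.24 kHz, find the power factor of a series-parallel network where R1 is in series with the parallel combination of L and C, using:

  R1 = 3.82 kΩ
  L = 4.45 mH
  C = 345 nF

Step 1 — Angular frequency: ω = 2π·f = 2π·9240 = 5.806e+04 rad/s.
Step 2 — Component impedances:
  R1: Z = R = 3820 Ω
  L: Z = jωL = j·5.806e+04·0.00445 = 0 + j258.4 Ω
  C: Z = 1/(jωC) = -j/(ω·C) = 0 - j49.93 Ω
Step 3 — Parallel branch: L || C = 1/(1/L + 1/C) = 0 - j61.89 Ω.
Step 4 — Series with R1: Z_total = R1 + (L || C) = 3820 - j61.89 Ω = 3821∠-0.9° Ω.
Step 5 — Power factor: PF = cos(φ) = Re(Z)/|Z| = 3820/3820.5 = 0.9999.
Step 6 — Type: Im(Z) = -61.89 ⇒ leading (phase φ = -0.9°).

PF = 0.9999 (leading, φ = -0.9°)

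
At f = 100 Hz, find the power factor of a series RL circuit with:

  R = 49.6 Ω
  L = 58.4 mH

Step 1 — Angular frequency: ω = 2π·f = 2π·100 = 628.3 rad/s.
Step 2 — Component impedances:
  R: Z = R = 49.6 Ω
  L: Z = jωL = j·628.3·0.0584 = 0 + j36.69 Ω
Step 3 — Series combination: Z_total = R + L = 49.6 + j36.69 Ω = 61.7∠36.5° Ω.
Step 4 — Power factor: PF = cos(φ) = Re(Z)/|Z| = 49.6/61.7 = 0.8039.
Step 5 — Type: Im(Z) = 36.69 ⇒ lagging (phase φ = 36.5°).

PF = 0.8039 (lagging, φ = 36.5°)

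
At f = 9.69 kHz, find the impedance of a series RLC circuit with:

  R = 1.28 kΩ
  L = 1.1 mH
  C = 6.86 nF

Step 1 — Angular frequency: ω = 2π·f = 2π·9690 = 6.088e+04 rad/s.
Step 2 — Component impedances:
  R: Z = R = 1280 Ω
  L: Z = jωL = j·6.088e+04·0.0011 = 0 + j66.97 Ω
  C: Z = 1/(jωC) = -j/(ω·C) = 0 - j2394 Ω
Step 3 — Series combination: Z_total = R + L + C = 1280 - j2327 Ω = 2656∠-61.2° Ω.

Z = 1280 - j2327 Ω = 2656∠-61.2° Ω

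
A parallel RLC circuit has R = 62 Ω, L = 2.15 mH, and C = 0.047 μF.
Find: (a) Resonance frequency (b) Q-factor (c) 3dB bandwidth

Step 1 — Resonance: ω₀ = 1/√(LC) = 1/√(0.00215·4.7e-08) = 9.948e+04 rad/s.
Step 2 — f₀ = ω₀/(2π) = 1.583e+04 Hz.
Step 3 — Parallel Q: Q = R/(ω₀L) = 62/(9.948e+04·0.00215) = 0.2899.
Step 4 — Bandwidth: Δω = ω₀/Q = 3.432e+05 rad/s; BW = Δω/(2π) = 5.462e+04 Hz.

(a) f₀ = 1.583e+04 Hz  (b) Q = 0.2899  (c) BW = 5.462e+04 Hz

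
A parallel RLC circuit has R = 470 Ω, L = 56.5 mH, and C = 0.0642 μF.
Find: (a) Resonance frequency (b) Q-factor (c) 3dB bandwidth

Step 1 — Resonance: ω₀ = 1/√(LC) = 1/√(0.0565·6.42e-08) = 1.66e+04 rad/s.
Step 2 — f₀ = ω₀/(2π) = 2643 Hz.
Step 3 — Parallel Q: Q = R/(ω₀L) = 470/(1.66e+04·0.0565) = 0.501.
Step 4 — Bandwidth: Δω = ω₀/Q = 3.314e+04 rad/s; BW = Δω/(2π) = 5275 Hz.

(a) f₀ = 2643 Hz  (b) Q = 0.501  (c) BW = 5275 Hz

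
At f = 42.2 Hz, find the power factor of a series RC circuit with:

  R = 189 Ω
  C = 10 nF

Step 1 — Angular frequency: ω = 2π·f = 2π·42.2 = 265.2 rad/s.
Step 2 — Component impedances:
  R: Z = R = 189 Ω
  C: Z = 1/(jωC) = -j/(ω·C) = 0 - j3.771e+05 Ω
Step 3 — Series combination: Z_total = R + C = 189 - j3.771e+05 Ω = 3.771e+05∠-90.0° Ω.
Step 4 — Power factor: PF = cos(φ) = Re(Z)/|Z| = 189/3.7714e+05 = 0.0005011.
Step 5 — Type: Im(Z) = -3.771e+05 ⇒ leading (phase φ = -90.0°).

PF = 0.0005011 (leading, φ = -90.0°)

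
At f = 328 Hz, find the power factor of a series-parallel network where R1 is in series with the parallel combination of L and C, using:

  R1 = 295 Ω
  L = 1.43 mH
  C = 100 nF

Step 1 — Angular frequency: ω = 2π·f = 2π·328 = 2061 rad/s.
Step 2 — Component impedances:
  R1: Z = R = 295 Ω
  L: Z = jωL = j·2061·0.00143 = 0 + j2.947 Ω
  C: Z = 1/(jωC) = -j/(ω·C) = 0 - j4852 Ω
Step 3 — Parallel branch: L || C = 1/(1/L + 1/C) = 0 + j2.949 Ω.
Step 4 — Series with R1: Z_total = R1 + (L || C) = 295 + j2.949 Ω = 295∠0.6° Ω.
Step 5 — Power factor: PF = cos(φ) = Re(Z)/|Z| = 295/295 = 1.
Step 6 — Type: Im(Z) = 2.949 ⇒ lagging (phase φ = 0.6°).

PF = 1 (lagging, φ = 0.6°)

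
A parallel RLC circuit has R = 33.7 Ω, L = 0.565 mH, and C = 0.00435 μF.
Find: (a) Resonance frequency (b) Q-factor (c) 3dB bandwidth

Step 1 — Resonance: ω₀ = 1/√(LC) = 1/√(0.000565·4.35e-09) = 6.379e+05 rad/s.
Step 2 — f₀ = ω₀/(2π) = 1.015e+05 Hz.
Step 3 — Parallel Q: Q = R/(ω₀L) = 33.7/(6.379e+05·0.000565) = 0.09351.
Step 4 — Bandwidth: Δω = ω₀/Q = 6.822e+06 rad/s; BW = Δω/(2π) = 1.086e+06 Hz.

(a) f₀ = 1.015e+05 Hz  (b) Q = 0.09351  (c) BW = 1.086e+06 Hz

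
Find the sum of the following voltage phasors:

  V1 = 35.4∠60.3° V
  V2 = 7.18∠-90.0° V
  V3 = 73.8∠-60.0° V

Step 1 — Convert each phasor to rectangular form:
  V1 = 35.4·(cos(60.3°) + j·sin(60.3°)) = 17.54 + j30.75 V
  V2 = 7.18·(cos(-90.0°) + j·sin(-90.0°)) = 0 - j7.18 V
  V3 = 73.8·(cos(-60.0°) + j·sin(-60.0°)) = 36.9 - j63.91 V
Step 2 — Sum components: V_total = 54.44 - j40.34 V.
Step 3 — Convert to polar: |V_total| = 67.76 V, ∠V_total = -36.5°.

V_total = 67.76∠-36.5° V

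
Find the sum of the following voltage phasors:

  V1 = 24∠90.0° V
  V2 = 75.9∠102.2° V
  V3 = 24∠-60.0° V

Step 1 — Convert each phasor to rectangular form:
  V1 = 24·(cos(90.0°) + j·sin(90.0°)) = 0 + j24 V
  V2 = 75.9·(cos(102.2°) + j·sin(102.2°)) = -16.04 + j74.19 V
  V3 = 24·(cos(-60.0°) + j·sin(-60.0°)) = 12 - j20.78 V
Step 2 — Sum components: V_total = -4.04 + j77.4 V.
Step 3 — Convert to polar: |V_total| = 77.51 V, ∠V_total = 93.0°.

V_total = 77.51∠93.0° V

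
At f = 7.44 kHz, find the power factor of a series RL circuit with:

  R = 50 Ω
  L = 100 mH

Step 1 — Angular frequency: ω = 2π·f = 2π·7440 = 4.675e+04 rad/s.
Step 2 — Component impedances:
  R: Z = R = 50 Ω
  L: Z = jωL = j·4.675e+04·0.1 = 0 + j4675 Ω
Step 3 — Series combination: Z_total = R + L = 50 + j4675 Ω = 4675∠89.4° Ω.
Step 4 — Power factor: PF = cos(φ) = Re(Z)/|Z| = 50/4675 = 0.0107.
Step 5 — Type: Im(Z) = 4675 ⇒ lagging (phase φ = 89.4°).

PF = 0.0107 (lagging, φ = 89.4°)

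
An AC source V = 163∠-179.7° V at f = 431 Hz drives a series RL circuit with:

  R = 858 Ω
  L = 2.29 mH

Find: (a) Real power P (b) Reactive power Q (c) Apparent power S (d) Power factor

Step 1 — Angular frequency: ω = 2π·f = 2π·431 = 2708 rad/s.
Step 2 — Component impedances:
  R: Z = R = 858 Ω
  L: Z = jωL = j·2708·0.00229 = 0 + j6.201 Ω
Step 3 — Series combination: Z_total = R + L = 858 + j6.201 Ω = 858∠0.4° Ω.
Step 4 — Source phasor: V = 163∠-179.7° V = -163 - j0.8535 V.
Step 5 — Current: I = V / Z = -0.19 + j0.0003784 A = 0.19∠179.9° A.
Step 6 — Complex power: S = V·I* = 30.96 + j0.2238 VA.
Step 7 — Real power: P = Re(S) = 30.96 W.
Step 8 — Reactive power: Q = Im(S) = 0.2238 VAR.
Step 9 — Apparent power: |S| = 30.97 VA.
Step 10 — Power factor: PF = P/|S| = 1 (lagging).

(a) P = 30.96 W  (b) Q = 0.2238 VAR  (c) S = 30.97 VA  (d) PF = 1 (lagging)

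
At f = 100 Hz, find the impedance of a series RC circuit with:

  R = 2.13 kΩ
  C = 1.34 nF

Step 1 — Angular frequency: ω = 2π·f = 2π·100 = 628.3 rad/s.
Step 2 — Component impedances:
  R: Z = R = 2130 Ω
  C: Z = 1/(jωC) = -j/(ω·C) = 0 - j1.188e+06 Ω
Step 3 — Series combination: Z_total = R + C = 2130 - j1.188e+06 Ω = 1.188e+06∠-89.9° Ω.

Z = 2130 - j1.188e+06 Ω = 1.188e+06∠-89.9° Ω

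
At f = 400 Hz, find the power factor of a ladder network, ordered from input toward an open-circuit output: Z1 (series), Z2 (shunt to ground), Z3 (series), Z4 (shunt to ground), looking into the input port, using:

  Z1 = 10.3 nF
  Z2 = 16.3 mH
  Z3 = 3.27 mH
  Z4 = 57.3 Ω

Step 1 — Angular frequency: ω = 2π·f = 2π·400 = 2513 rad/s.
Step 2 — Component impedances:
  Z1: Z = 1/(jωC) = -j/(ω·C) = 0 - j3.863e+04 Ω
  Z2: Z = jωL = j·2513·0.0163 = 0 + j40.97 Ω
  Z3: Z = jωL = j·2513·0.00327 = 0 + j8.218 Ω
  Z4: Z = R = 57.3 Ω
Step 3 — Ladder network (open output): work backward from the far end, alternating series and parallel combinations. Z_in = 16.86 - j3.86e+04 Ω = 3.86e+04∠-90.0° Ω.
Step 4 — Power factor: PF = cos(φ) = Re(Z)/|Z| = 16.86/3.86e+04 = 0.0004368.
Step 5 — Type: Im(Z) = -3.86e+04 ⇒ leading (phase φ = -90.0°).

PF = 0.0004368 (leading, φ = -90.0°)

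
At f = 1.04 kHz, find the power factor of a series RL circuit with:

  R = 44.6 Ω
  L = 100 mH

Step 1 — Angular frequency: ω = 2π·f = 2π·1040 = 6535 rad/s.
Step 2 — Component impedances:
  R: Z = R = 44.6 Ω
  L: Z = jωL = j·6535·0.1 = 0 + j653.5 Ω
Step 3 — Series combination: Z_total = R + L = 44.6 + j653.5 Ω = 655∠86.1° Ω.
Step 4 — Power factor: PF = cos(φ) = Re(Z)/|Z| = 44.6/655 = 0.06809.
Step 5 — Type: Im(Z) = 653.5 ⇒ lagging (phase φ = 86.1°).

PF = 0.06809 (lagging, φ = 86.1°)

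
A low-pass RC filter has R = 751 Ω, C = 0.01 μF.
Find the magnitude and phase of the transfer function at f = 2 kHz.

Step 1 — Angular frequency: ω = 2π·2000 = 1.257e+04 rad/s.
Step 2 — Transfer function: H(jω) = 1/(1 + jωRC).
Step 3 — Denominator: 1 + jωRC = 1 + j·1.257e+04·751·1e-08 = 1 + j0.09437.
Step 4 — H = 0.9912 - j0.09354.
Step 5 — Magnitude: |H| = 0.9956 (-0.0 dB); phase: φ = -5.4°.

|H| = 0.9956 (-0.0 dB), φ = -5.4°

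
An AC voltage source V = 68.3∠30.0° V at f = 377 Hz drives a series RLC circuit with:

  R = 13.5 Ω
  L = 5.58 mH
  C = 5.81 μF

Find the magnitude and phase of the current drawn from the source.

Step 1 — Angular frequency: ω = 2π·f = 2π·377 = 2369 rad/s.
Step 2 — Component impedances:
  R: Z = R = 13.5 Ω
  L: Z = jωL = j·2369·0.00558 = 0 + j13.22 Ω
  C: Z = 1/(jωC) = -j/(ω·C) = 0 - j72.66 Ω
Step 3 — Series combination: Z_total = R + L + C = 13.5 - j59.44 Ω = 60.96∠-77.2° Ω.
Step 4 — Source phasor: V = 68.3∠30.0° V = 59.15 + j34.15 V.
Step 5 — Ohm's law: I = V / Z_total = (59.15 + j34.15) / (13.5 - j59.44) = -0.3314 + j1.07 A.
Step 6 — Convert to polar: |I| = 1.12 A, ∠I = 107.2°.

I = 1.12∠107.2° A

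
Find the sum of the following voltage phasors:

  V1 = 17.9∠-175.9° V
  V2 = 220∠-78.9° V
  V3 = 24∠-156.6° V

Step 1 — Convert each phasor to rectangular form:
  V1 = 17.9·(cos(-175.9°) + j·sin(-175.9°)) = -17.85 - j1.28 V
  V2 = 220·(cos(-78.9°) + j·sin(-78.9°)) = 42.35 - j215.9 V
  V3 = 24·(cos(-156.6°) + j·sin(-156.6°)) = -22.03 - j9.532 V
Step 2 — Sum components: V_total = 2.475 - j226.7 V.
Step 3 — Convert to polar: |V_total| = 226.7 V, ∠V_total = -89.4°.

V_total = 226.7∠-89.4° V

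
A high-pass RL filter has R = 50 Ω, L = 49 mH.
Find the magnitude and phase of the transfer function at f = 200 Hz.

Step 1 — Angular frequency: ω = 2π·200 = 1257 rad/s.
Step 2 — Transfer function: H(jω) = jωL/(R + jωL).
Step 3 — Numerator jωL = j·61.58; denominator R + jωL = 50 + j61.58.
Step 4 — H = 0.6026 + j0.4894.
Step 5 — Magnitude: |H| = 0.7763 (-2.2 dB); phase: φ = 39.1°.

|H| = 0.7763 (-2.2 dB), φ = 39.1°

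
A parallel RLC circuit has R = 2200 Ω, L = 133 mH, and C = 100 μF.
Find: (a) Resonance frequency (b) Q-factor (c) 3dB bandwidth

Step 1 — Resonance: ω₀ = 1/√(LC) = 1/√(0.133·0.0001) = 274.2 rad/s.
Step 2 — f₀ = ω₀/(2π) = 43.64 Hz.
Step 3 — Parallel Q: Q = R/(ω₀L) = 2200/(274.2·0.133) = 60.32.
Step 4 — Bandwidth: Δω = ω₀/Q = 4.545 rad/s; BW = Δω/(2π) = 0.7234 Hz.

(a) f₀ = 43.64 Hz  (b) Q = 60.32  (c) BW = 0.7234 Hz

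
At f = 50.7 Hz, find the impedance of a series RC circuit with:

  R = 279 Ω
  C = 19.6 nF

Step 1 — Angular frequency: ω = 2π·f = 2π·50.7 = 318.6 rad/s.
Step 2 — Component impedances:
  R: Z = R = 279 Ω
  C: Z = 1/(jωC) = -j/(ω·C) = 0 - j1.602e+05 Ω
Step 3 — Series combination: Z_total = R + C = 279 - j1.602e+05 Ω = 1.602e+05∠-89.9° Ω.

Z = 279 - j1.602e+05 Ω = 1.602e+05∠-89.9° Ω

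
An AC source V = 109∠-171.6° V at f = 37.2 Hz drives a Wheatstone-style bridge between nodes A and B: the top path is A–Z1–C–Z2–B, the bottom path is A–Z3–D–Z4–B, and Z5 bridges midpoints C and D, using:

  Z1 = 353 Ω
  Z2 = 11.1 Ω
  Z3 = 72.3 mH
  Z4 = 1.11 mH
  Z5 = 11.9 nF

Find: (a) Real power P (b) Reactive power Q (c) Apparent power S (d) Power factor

Step 1 — Angular frequency: ω = 2π·f = 2π·37.2 = 233.7 rad/s.
Step 2 — Component impedances:
  Z1: Z = R = 353 Ω
  Z2: Z = R = 11.1 Ω
  Z3: Z = jωL = j·233.7·0.0723 = 0 + j16.9 Ω
  Z4: Z = jωL = j·233.7·0.00111 = 0 + j0.2594 Ω
  Z5: Z = 1/(jωC) = -j/(ω·C) = 0 - j3.595e+05 Ω
Step 3 — Bridge requires nodal analysis (the Z5 bridge couples midpoints C and D, so the two paths cannot be reduced to a simple series/parallel combination). Setting node B to ground and injecting 1 A at node A, the 3-node admittance system at A, C, D solves to V_A = Z_AB = 0.8068 + j17.12 Ω = 17.14∠87.3° Ω.
Step 4 — Source phasor: V = 109∠-171.6° V = -107.8 - j15.92 V.
Step 5 — Current: I = V / Z = -1.224 + j6.241 A = 6.36∠101.1° A.
Step 6 — Complex power: S = V·I* = 32.63 + j692.4 VA.
Step 7 — Real power: P = Re(S) = 32.63 W.
Step 8 — Reactive power: Q = Im(S) = 692.4 VAR.
Step 9 — Apparent power: |S| = 693.2 VA.
Step 10 — Power factor: PF = P/|S| = 0.04707 (lagging).

(a) P = 32.63 W  (b) Q = 692.4 VAR  (c) S = 693.2 VA  (d) PF = 0.04707 (lagging)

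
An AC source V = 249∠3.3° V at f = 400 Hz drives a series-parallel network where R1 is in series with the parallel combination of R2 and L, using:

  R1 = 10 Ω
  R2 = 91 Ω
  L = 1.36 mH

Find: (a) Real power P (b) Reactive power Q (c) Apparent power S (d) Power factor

Step 1 — Angular frequency: ω = 2π·f = 2π·400 = 2513 rad/s.
Step 2 — Component impedances:
  R1: Z = R = 10 Ω
  R2: Z = R = 91 Ω
  L: Z = jωL = j·2513·0.00136 = 0 + j3.418 Ω
Step 3 — Parallel branch: R2 || L = 1/(1/R2 + 1/L) = 0.1282 + j3.413 Ω.
Step 4 — Series with R1: Z_total = R1 + (R2 || L) = 10.13 + j3.413 Ω = 10.69∠18.6° Ω.
Step 5 — Source phasor: V = 249∠3.3° V = 248.6 + j14.33 V.
Step 6 — Current: I = V / Z = 22.47 - j6.157 A = 23.3∠-15.3° A.
Step 7 — Complex power: S = V·I* = 5497 + j1853 VA.
Step 8 — Real power: P = Re(S) = 5497 W.
Step 9 — Reactive power: Q = Im(S) = 1853 VAR.
Step 10 — Apparent power: |S| = 5801 VA.
Step 11 — Power factor: PF = P/|S| = 0.9476 (lagging).

(a) P = 5497 W  (b) Q = 1853 VAR  (c) S = 5801 VA  (d) PF = 0.9476 (lagging)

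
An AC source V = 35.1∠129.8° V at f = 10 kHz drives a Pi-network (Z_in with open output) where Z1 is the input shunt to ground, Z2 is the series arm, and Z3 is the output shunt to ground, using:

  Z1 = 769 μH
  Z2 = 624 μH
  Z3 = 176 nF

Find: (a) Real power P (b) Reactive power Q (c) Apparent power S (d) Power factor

Step 1 — Angular frequency: ω = 2π·f = 2π·1e+04 = 6.283e+04 rad/s.
Step 2 — Component impedances:
  Z1: Z = jωL = j·6.283e+04·0.000769 = 0 + j48.32 Ω
  Z2: Z = jωL = j·6.283e+04·0.000624 = 0 + j39.21 Ω
  Z3: Z = 1/(jωC) = -j/(ω·C) = 0 - j90.43 Ω
Step 3 — With open output, the series arm Z2 and the output shunt Z3 appear in series to ground: Z2 + Z3 = 0 - j51.22 Ω.
Step 4 — Parallel with input shunt Z1: Z_in = Z1 || (Z2 + Z3) = 0 + j852.2 Ω = 852.2∠90.0° Ω.
Step 5 — Source phasor: V = 35.1∠129.8° V = -22.47 + j26.97 V.
Step 6 — Current: I = V / Z = 0.03164 + j0.02636 A = 0.04119∠39.8° A.
Step 7 — Complex power: S = V·I* = 0 + j1.446 VA.
Step 8 — Real power: P = Re(S) = 0 W.
Step 9 — Reactive power: Q = Im(S) = 1.446 VAR.
Step 10 — Apparent power: |S| = 1.446 VA.
Step 11 — Power factor: PF = P/|S| = 0 (lagging).

(a) P = 0 W  (b) Q = 1.446 VAR  (c) S = 1.446 VA  (d) PF = 0 (lagging)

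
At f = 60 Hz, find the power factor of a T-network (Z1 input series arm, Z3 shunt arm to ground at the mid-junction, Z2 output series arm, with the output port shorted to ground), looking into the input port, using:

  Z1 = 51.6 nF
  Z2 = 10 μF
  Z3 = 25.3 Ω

Step 1 — Angular frequency: ω = 2π·f = 2π·60 = 377 rad/s.
Step 2 — Component impedances:
  Z1: Z = 1/(jωC) = -j/(ω·C) = 0 - j5.141e+04 Ω
  Z2: Z = 1/(jωC) = -j/(ω·C) = 0 - j265.3 Ω
  Z3: Z = R = 25.3 Ω
Step 3 — With the output port shorted to ground, the output series arm Z2 runs from the junction to ground; the shunt arm Z3 also runs from the junction to ground. They appear in parallel: Z3 || Z2 = 25.07 - j2.391 Ω.
Step 4 — Series with input arm Z1: Z_in = Z1 + (Z3 || Z2) = 25.07 - j5.141e+04 Ω = 5.141e+04∠-90.0° Ω.
Step 5 — Power factor: PF = cos(φ) = Re(Z)/|Z| = 25.072/51409 = 0.0004877.
Step 6 — Type: Im(Z) = -5.141e+04 ⇒ leading (phase φ = -90.0°).

PF = 0.0004877 (leading, φ = -90.0°)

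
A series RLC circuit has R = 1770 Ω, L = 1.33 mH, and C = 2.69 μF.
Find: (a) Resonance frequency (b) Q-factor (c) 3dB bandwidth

Step 1 — Resonance condition Im(Z)=0 gives ω₀ = 1/√(LC).
Step 2 — ω₀ = 1/√(0.00133·2.69e-06) = 1.672e+04 rad/s.
Step 3 — f₀ = ω₀/(2π) = 2661 Hz.
Step 4 — Series Q: Q = ω₀L/R = 1.672e+04·0.00133/1770 = 0.01256.
Step 5 — 3dB bandwidth: Δω = ω₀/Q = 1.331e+06 rad/s; BW = Δω/(2π) = 2.118e+05 Hz.

(a) f₀ = 2661 Hz  (b) Q = 0.01256  (c) BW = 2.118e+05 Hz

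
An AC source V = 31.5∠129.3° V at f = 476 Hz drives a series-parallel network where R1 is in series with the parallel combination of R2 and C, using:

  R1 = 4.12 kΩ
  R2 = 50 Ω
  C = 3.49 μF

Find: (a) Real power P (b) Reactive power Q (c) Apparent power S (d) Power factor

Step 1 — Angular frequency: ω = 2π·f = 2π·476 = 2991 rad/s.
Step 2 — Component impedances:
  R1: Z = R = 4120 Ω
  R2: Z = R = 50 Ω
  C: Z = 1/(jωC) = -j/(ω·C) = 0 - j95.8 Ω
Step 3 — Parallel branch: R2 || C = 1/(1/R2 + 1/C) = 39.3 - j20.51 Ω.
Step 4 — Series with R1: Z_total = R1 + (R2 || C) = 4159 - j20.51 Ω = 4159∠-0.3° Ω.
Step 5 — Source phasor: V = 31.5∠129.3° V = -19.95 + j24.38 V.
Step 6 — Current: I = V / Z = -0.004826 + j0.005837 A = 0.007573∠129.6° A.
Step 7 — Complex power: S = V·I* = 0.2386 - j0.001176 VA.
Step 8 — Real power: P = Re(S) = 0.2386 W.
Step 9 — Reactive power: Q = Im(S) = -0.001176 VAR.
Step 10 — Apparent power: |S| = 0.2386 VA.
Step 11 — Power factor: PF = P/|S| = 1 (leading).

(a) P = 0.2386 W  (b) Q = -0.001176 VAR  (c) S = 0.2386 VA  (d) PF = 1 (leading)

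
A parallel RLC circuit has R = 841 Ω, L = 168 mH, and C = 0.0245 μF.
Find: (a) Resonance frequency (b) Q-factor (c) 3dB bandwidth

Step 1 — Resonance: ω₀ = 1/√(LC) = 1/√(0.168·2.45e-08) = 1.559e+04 rad/s.
Step 2 — f₀ = ω₀/(2π) = 2481 Hz.
Step 3 — Parallel Q: Q = R/(ω₀L) = 841/(1.559e+04·0.168) = 0.3212.
Step 4 — Bandwidth: Δω = ω₀/Q = 4.853e+04 rad/s; BW = Δω/(2π) = 7724 Hz.

(a) f₀ = 2481 Hz  (b) Q = 0.3212  (c) BW = 7724 Hz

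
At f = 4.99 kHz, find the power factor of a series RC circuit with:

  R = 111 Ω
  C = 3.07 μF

Step 1 — Angular frequency: ω = 2π·f = 2π·4990 = 3.135e+04 rad/s.
Step 2 — Component impedances:
  R: Z = R = 111 Ω
  C: Z = 1/(jωC) = -j/(ω·C) = 0 - j10.39 Ω
Step 3 — Series combination: Z_total = R + C = 111 - j10.39 Ω = 111.5∠-5.3° Ω.
Step 4 — Power factor: PF = cos(φ) = Re(Z)/|Z| = 111/111.49 = 0.9956.
Step 5 — Type: Im(Z) = -10.39 ⇒ leading (phase φ = -5.3°).

PF = 0.9956 (leading, φ = -5.3°)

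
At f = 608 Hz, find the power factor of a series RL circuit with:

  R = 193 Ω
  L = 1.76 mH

Step 1 — Angular frequency: ω = 2π·f = 2π·608 = 3820 rad/s.
Step 2 — Component impedances:
  R: Z = R = 193 Ω
  L: Z = jωL = j·3820·0.00176 = 0 + j6.724 Ω
Step 3 — Series combination: Z_total = R + L = 193 + j6.724 Ω = 193.1∠2.0° Ω.
Step 4 — Power factor: PF = cos(φ) = Re(Z)/|Z| = 193/193.12 = 0.9994.
Step 5 — Type: Im(Z) = 6.724 ⇒ lagging (phase φ = 2.0°).

PF = 0.9994 (lagging, φ = 2.0°)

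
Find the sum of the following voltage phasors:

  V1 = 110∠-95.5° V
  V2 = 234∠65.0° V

Step 1 — Convert each phasor to rectangular form:
  V1 = 110·(cos(-95.5°) + j·sin(-95.5°)) = -10.54 - j109.5 V
  V2 = 234·(cos(65.0°) + j·sin(65.0°)) = 98.89 + j212.1 V
Step 2 — Sum components: V_total = 88.35 + j102.6 V.
Step 3 — Convert to polar: |V_total| = 135.4 V, ∠V_total = 49.3°.

V_total = 135.4∠49.3° V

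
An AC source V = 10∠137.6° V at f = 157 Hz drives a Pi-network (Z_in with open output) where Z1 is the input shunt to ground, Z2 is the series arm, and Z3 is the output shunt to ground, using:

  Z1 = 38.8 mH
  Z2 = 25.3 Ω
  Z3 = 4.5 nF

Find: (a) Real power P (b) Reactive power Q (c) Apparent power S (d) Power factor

Step 1 — Angular frequency: ω = 2π·f = 2π·157 = 986.5 rad/s.
Step 2 — Component impedances:
  Z1: Z = jωL = j·986.5·0.0388 = 0 + j38.27 Ω
  Z2: Z = R = 25.3 Ω
  Z3: Z = 1/(jωC) = -j/(ω·C) = 0 - j2.253e+05 Ω
Step 3 — With open output, the series arm Z2 and the output shunt Z3 appear in series to ground: Z2 + Z3 = 25.3 - j2.253e+05 Ω.
Step 4 — Parallel with input shunt Z1: Z_in = Z1 || (Z2 + Z3) = 7.306e-07 + j38.28 Ω = 38.28∠90.0° Ω.
Step 5 — Source phasor: V = 10∠137.6° V = -7.385 + j6.743 V.
Step 6 — Current: I = V / Z = 0.1761 + j0.1929 A = 0.2612∠47.6° A.
Step 7 — Complex power: S = V·I* = 4.985e-08 + j2.612 VA.
Step 8 — Real power: P = Re(S) = 4.985e-08 W.
Step 9 — Reactive power: Q = Im(S) = 2.612 VAR.
Step 10 — Apparent power: |S| = 2.612 VA.
Step 11 — Power factor: PF = P/|S| = 1.908e-08 (lagging).

(a) P = 4.985e-08 W  (b) Q = 2.612 VAR  (c) S = 2.612 VA  (d) PF = 1.908e-08 (lagging)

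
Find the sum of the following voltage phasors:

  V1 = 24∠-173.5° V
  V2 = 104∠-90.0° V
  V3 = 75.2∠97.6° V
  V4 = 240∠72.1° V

Step 1 — Convert each phasor to rectangular form:
  V1 = 24·(cos(-173.5°) + j·sin(-173.5°)) = -23.85 - j2.717 V
  V2 = 104·(cos(-90.0°) + j·sin(-90.0°)) = 0 - j104 V
  V3 = 75.2·(cos(97.6°) + j·sin(97.6°)) = -9.946 + j74.54 V
  V4 = 240·(cos(72.1°) + j·sin(72.1°)) = 73.77 + j228.4 V
Step 2 — Sum components: V_total = 39.97 + j196.2 V.
Step 3 — Convert to polar: |V_total| = 200.2 V, ∠V_total = 78.5°.

V_total = 200.2∠78.5° V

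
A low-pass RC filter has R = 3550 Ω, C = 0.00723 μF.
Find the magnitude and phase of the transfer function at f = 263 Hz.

Step 1 — Angular frequency: ω = 2π·263 = 1652 rad/s.
Step 2 — Transfer function: H(jω) = 1/(1 + jωRC).
Step 3 — Denominator: 1 + jωRC = 1 + j·1652·3550·7.23e-09 = 1 + j0.04241.
Step 4 — H = 0.9982 - j0.04234.
Step 5 — Magnitude: |H| = 0.9991 (-0.0 dB); phase: φ = -2.4°.

|H| = 0.9991 (-0.0 dB), φ = -2.4°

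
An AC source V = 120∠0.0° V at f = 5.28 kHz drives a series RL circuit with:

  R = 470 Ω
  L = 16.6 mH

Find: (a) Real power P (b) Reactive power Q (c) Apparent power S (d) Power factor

Step 1 — Angular frequency: ω = 2π·f = 2π·5280 = 3.318e+04 rad/s.
Step 2 — Component impedances:
  R: Z = R = 470 Ω
  L: Z = jωL = j·3.318e+04·0.0166 = 0 + j550.7 Ω
Step 3 — Series combination: Z_total = R + L = 470 + j550.7 Ω = 724∠49.5° Ω.
Step 4 — Source phasor: V = 120∠0.0° V = 120 V.
Step 5 — Current: I = V / Z = 0.1076 - j0.1261 A = 0.1657∠-49.5° A.
Step 6 — Complex power: S = V·I* = 12.91 + j15.13 VA.
Step 7 — Real power: P = Re(S) = 12.91 W.
Step 8 — Reactive power: Q = Im(S) = 15.13 VAR.
Step 9 — Apparent power: |S| = 19.89 VA.
Step 10 — Power factor: PF = P/|S| = 0.6492 (lagging).

(a) P = 12.91 W  (b) Q = 15.13 VAR  (c) S = 19.89 VA  (d) PF = 0.6492 (lagging)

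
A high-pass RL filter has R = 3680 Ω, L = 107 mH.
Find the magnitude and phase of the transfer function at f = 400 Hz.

Step 1 — Angular frequency: ω = 2π·400 = 2513 rad/s.
Step 2 — Transfer function: H(jω) = jωL/(R + jωL).
Step 3 — Numerator jωL = j·268.9; denominator R + jωL = 3680 + j268.9.
Step 4 — H = 0.005312 + j0.07269.
Step 5 — Magnitude: |H| = 0.07288 (-22.7 dB); phase: φ = 85.8°.

|H| = 0.07288 (-22.7 dB), φ = 85.8°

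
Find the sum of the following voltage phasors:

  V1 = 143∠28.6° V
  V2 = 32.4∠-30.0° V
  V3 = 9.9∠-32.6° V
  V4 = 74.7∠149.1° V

Step 1 — Convert each phasor to rectangular form:
  V1 = 143·(cos(28.6°) + j·sin(28.6°)) = 125.6 + j68.45 V
  V2 = 32.4·(cos(-30.0°) + j·sin(-30.0°)) = 28.06 - j16.2 V
  V3 = 9.9·(cos(-32.6°) + j·sin(-32.6°)) = 8.34 - j5.334 V
  V4 = 74.7·(cos(149.1°) + j·sin(149.1°)) = -64.1 + j38.36 V
Step 2 — Sum components: V_total = 97.85 + j85.28 V.
Step 3 — Convert to polar: |V_total| = 129.8 V, ∠V_total = 41.1°.

V_total = 129.8∠41.1° V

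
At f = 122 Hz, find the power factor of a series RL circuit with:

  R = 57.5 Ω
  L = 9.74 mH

Step 1 — Angular frequency: ω = 2π·f = 2π·122 = 766.5 rad/s.
Step 2 — Component impedances:
  R: Z = R = 57.5 Ω
  L: Z = jωL = j·766.5·0.00974 = 0 + j7.466 Ω
Step 3 — Series combination: Z_total = R + L = 57.5 + j7.466 Ω = 57.98∠7.4° Ω.
Step 4 — Power factor: PF = cos(φ) = Re(Z)/|Z| = 57.5/57.98 = 0.9917.
Step 5 — Type: Im(Z) = 7.466 ⇒ lagging (phase φ = 7.4°).

PF = 0.9917 (lagging, φ = 7.4°)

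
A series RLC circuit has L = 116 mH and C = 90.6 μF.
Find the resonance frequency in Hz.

Step 1 — Resonance condition Im(Z)=0 gives ω₀ = 1/√(LC).
Step 2 — ω₀ = 1/√(0.116·9.06e-05) = 308.5 rad/s.
Step 3 — f₀ = ω₀/(2π) = 49.09 Hz.

f₀ = 49.09 Hz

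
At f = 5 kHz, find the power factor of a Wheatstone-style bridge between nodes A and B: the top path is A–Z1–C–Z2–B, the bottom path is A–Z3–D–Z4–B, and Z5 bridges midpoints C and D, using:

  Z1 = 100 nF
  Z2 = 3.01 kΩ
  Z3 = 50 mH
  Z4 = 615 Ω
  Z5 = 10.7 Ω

Step 1 — Angular frequency: ω = 2π·f = 2π·5000 = 3.142e+04 rad/s.
Step 2 — Component impedances:
  Z1: Z = 1/(jωC) = -j/(ω·C) = 0 - j318.3 Ω
  Z2: Z = R = 3010 Ω
  Z3: Z = jωL = j·3.142e+04·0.05 = 0 + j1571 Ω
  Z4: Z = R = 615 Ω
  Z5: Z = R = 10.7 Ω
Step 3 — Bridge requires nodal analysis (the Z5 bridge couples midpoints C and D, so the two paths cannot be reduced to a simple series/parallel combination). Setting node B to ground and injecting 1 A at node A, the 3-node admittance system at A, C, D solves to V_A = Z_AB = 523.2 - j399.1 Ω = 658∠-37.3° Ω.
Step 4 — Power factor: PF = cos(φ) = Re(Z)/|Z| = 523.2/658 = 0.7951.
Step 5 — Type: Im(Z) = -399.1 ⇒ leading (phase φ = -37.3°).

PF = 0.7951 (leading, φ = -37.3°)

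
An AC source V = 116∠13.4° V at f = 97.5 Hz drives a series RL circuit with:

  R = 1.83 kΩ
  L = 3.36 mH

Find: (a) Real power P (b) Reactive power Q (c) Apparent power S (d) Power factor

Step 1 — Angular frequency: ω = 2π·f = 2π·97.5 = 612.6 rad/s.
Step 2 — Component impedances:
  R: Z = R = 1830 Ω
  L: Z = jωL = j·612.6·0.00336 = 0 + j2.058 Ω
Step 3 — Series combination: Z_total = R + L = 1830 + j2.058 Ω = 1830∠0.1° Ω.
Step 4 — Source phasor: V = 116∠13.4° V = 112.8 + j26.88 V.
Step 5 — Current: I = V / Z = 0.06168 + j0.01462 A = 0.06339∠13.3° A.
Step 6 — Complex power: S = V·I* = 7.353 + j0.008271 VA.
Step 7 — Real power: P = Re(S) = 7.353 W.
Step 8 — Reactive power: Q = Im(S) = 0.008271 VAR.
Step 9 — Apparent power: |S| = 7.353 VA.
Step 10 — Power factor: PF = P/|S| = 1 (lagging).

(a) P = 7.353 W  (b) Q = 0.008271 VAR  (c) S = 7.353 VA  (d) PF = 1 (lagging)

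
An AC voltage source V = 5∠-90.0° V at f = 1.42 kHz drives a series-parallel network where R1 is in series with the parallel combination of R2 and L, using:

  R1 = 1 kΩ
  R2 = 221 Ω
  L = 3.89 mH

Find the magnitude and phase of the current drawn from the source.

Step 1 — Angular frequency: ω = 2π·f = 2π·1420 = 8922 rad/s.
Step 2 — Component impedances:
  R1: Z = R = 1000 Ω
  R2: Z = R = 221 Ω
  L: Z = jωL = j·8922·0.00389 = 0 + j34.71 Ω
Step 3 — Parallel branch: R2 || L = 1/(1/R2 + 1/L) = 5.319 + j33.87 Ω.
Step 4 — Series with R1: Z_total = R1 + (R2 || L) = 1005 + j33.87 Ω = 1006∠1.9° Ω.
Step 5 — Source phasor: V = 5∠-90.0° V = 0 - j5 V.
Step 6 — Ohm's law: I = V / Z_total = (0 - j5) / (1005 + j33.87) = -0.0001674 - j0.004968 A.
Step 7 — Convert to polar: |I| = 0.004971 A, ∠I = -91.9°.

I = 0.004971∠-91.9° A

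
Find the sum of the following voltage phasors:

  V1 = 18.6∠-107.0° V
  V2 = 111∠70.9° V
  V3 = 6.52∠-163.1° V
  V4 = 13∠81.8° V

Step 1 — Convert each phasor to rectangular form:
  V1 = 18.6·(cos(-107.0°) + j·sin(-107.0°)) = -5.438 - j17.79 V
  V2 = 111·(cos(70.9°) + j·sin(70.9°)) = 36.32 + j104.9 V
  V3 = 6.52·(cos(-163.1°) + j·sin(-163.1°)) = -6.238 - j1.895 V
  V4 = 13·(cos(81.8°) + j·sin(81.8°)) = 1.854 + j12.87 V
Step 2 — Sum components: V_total = 26.5 + j98.07 V.
Step 3 — Convert to polar: |V_total| = 101.6 V, ∠V_total = 74.9°.

V_total = 101.6∠74.9° V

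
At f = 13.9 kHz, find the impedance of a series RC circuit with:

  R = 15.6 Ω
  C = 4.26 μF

Step 1 — Angular frequency: ω = 2π·f = 2π·1.39e+04 = 8.734e+04 rad/s.
Step 2 — Component impedances:
  R: Z = R = 15.6 Ω
  C: Z = 1/(jωC) = -j/(ω·C) = 0 - j2.688 Ω
Step 3 — Series combination: Z_total = R + C = 15.6 - j2.688 Ω = 15.83∠-9.8° Ω.

Z = 15.6 - j2.688 Ω = 15.83∠-9.8° Ω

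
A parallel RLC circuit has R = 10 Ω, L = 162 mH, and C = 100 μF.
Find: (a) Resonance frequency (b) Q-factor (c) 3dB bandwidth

Step 1 — Resonance: ω₀ = 1/√(LC) = 1/√(0.162·0.0001) = 248.5 rad/s.
Step 2 — f₀ = ω₀/(2π) = 39.54 Hz.
Step 3 — Parallel Q: Q = R/(ω₀L) = 10/(248.5·0.162) = 0.2485.
Step 4 — Bandwidth: Δω = ω₀/Q = 1000 rad/s; BW = Δω/(2π) = 159.2 Hz.

(a) f₀ = 39.54 Hz  (b) Q = 0.2485  (c) BW = 159.2 Hz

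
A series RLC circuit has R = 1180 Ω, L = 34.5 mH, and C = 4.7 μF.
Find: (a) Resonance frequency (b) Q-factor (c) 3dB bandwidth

Step 1 — Resonance condition Im(Z)=0 gives ω₀ = 1/√(LC).
Step 2 — ω₀ = 1/√(0.0345·4.7e-06) = 2483 rad/s.
Step 3 — f₀ = ω₀/(2π) = 395.2 Hz.
Step 4 — Series Q: Q = ω₀L/R = 2483·0.0345/1180 = 0.07261.
Step 5 — 3dB bandwidth: Δω = ω₀/Q = 3.42e+04 rad/s; BW = Δω/(2π) = 5444 Hz.

(a) f₀ = 395.2 Hz  (b) Q = 0.07261  (c) BW = 5444 Hz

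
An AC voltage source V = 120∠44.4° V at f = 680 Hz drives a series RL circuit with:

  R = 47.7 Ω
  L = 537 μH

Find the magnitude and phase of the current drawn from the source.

Step 1 — Angular frequency: ω = 2π·f = 2π·680 = 4273 rad/s.
Step 2 — Component impedances:
  R: Z = R = 47.7 Ω
  L: Z = jωL = j·4273·0.000537 = 0 + j2.294 Ω
Step 3 — Series combination: Z_total = R + L = 47.7 + j2.294 Ω = 47.76∠2.8° Ω.
Step 4 — Source phasor: V = 120∠44.4° V = 85.74 + j83.96 V.
Step 5 — Ohm's law: I = V / Z_total = (85.74 + j83.96) / (47.7 + j2.294) = 1.878 + j1.67 A.
Step 6 — Convert to polar: |I| = 2.513 A, ∠I = 41.6°.

I = 2.513∠41.6° A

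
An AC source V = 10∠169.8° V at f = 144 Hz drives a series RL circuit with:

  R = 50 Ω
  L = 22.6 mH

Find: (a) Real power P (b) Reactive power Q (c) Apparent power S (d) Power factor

Step 1 — Angular frequency: ω = 2π·f = 2π·144 = 904.8 rad/s.
Step 2 — Component impedances:
  R: Z = R = 50 Ω
  L: Z = jωL = j·904.8·0.0226 = 0 + j20.45 Ω
Step 3 — Series combination: Z_total = R + L = 50 + j20.45 Ω = 54.02∠22.2° Ω.
Step 4 — Source phasor: V = 10∠169.8° V = -9.842 + j1.771 V.
Step 5 — Current: I = V / Z = -0.1562 + j0.09931 A = 0.1851∠147.6° A.
Step 6 — Complex power: S = V·I* = 1.713 + j0.7007 VA.
Step 7 — Real power: P = Re(S) = 1.713 W.
Step 8 — Reactive power: Q = Im(S) = 0.7007 VAR.
Step 9 — Apparent power: |S| = 1.851 VA.
Step 10 — Power factor: PF = P/|S| = 0.9256 (lagging).

(a) P = 1.713 W  (b) Q = 0.7007 VAR  (c) S = 1.851 VA  (d) PF = 0.9256 (lagging)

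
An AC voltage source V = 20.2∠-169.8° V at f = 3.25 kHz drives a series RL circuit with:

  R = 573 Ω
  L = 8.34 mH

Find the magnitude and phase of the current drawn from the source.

Step 1 — Angular frequency: ω = 2π·f = 2π·3250 = 2.042e+04 rad/s.
Step 2 — Component impedances:
  R: Z = R = 573 Ω
  L: Z = jωL = j·2.042e+04·0.00834 = 0 + j170.3 Ω
Step 3 — Series combination: Z_total = R + L = 573 + j170.3 Ω = 597.8∠16.6° Ω.
Step 4 — Source phasor: V = 20.2∠-169.8° V = -19.88 - j3.577 V.
Step 5 — Ohm's law: I = V / Z_total = (-19.88 - j3.577) / (573 + j170.3) = -0.03358 + j0.003739 A.
Step 6 — Convert to polar: |I| = 0.03379 A, ∠I = 173.6°.

I = 0.03379∠173.6° A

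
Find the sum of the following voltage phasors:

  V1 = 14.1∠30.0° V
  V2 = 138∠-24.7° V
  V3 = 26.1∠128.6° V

Step 1 — Convert each phasor to rectangular form:
  V1 = 14.1·(cos(30.0°) + j·sin(30.0°)) = 12.21 + j7.05 V
  V2 = 138·(cos(-24.7°) + j·sin(-24.7°)) = 125.4 - j57.67 V
  V3 = 26.1·(cos(128.6°) + j·sin(128.6°)) = -16.28 + j20.4 V
Step 2 — Sum components: V_total = 121.3 - j30.22 V.
Step 3 — Convert to polar: |V_total| = 125 V, ∠V_total = -14.0°.

V_total = 125∠-14.0° V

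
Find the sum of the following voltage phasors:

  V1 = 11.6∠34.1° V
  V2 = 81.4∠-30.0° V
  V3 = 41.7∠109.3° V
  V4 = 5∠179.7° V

Step 1 — Convert each phasor to rectangular form:
  V1 = 11.6·(cos(34.1°) + j·sin(34.1°)) = 9.605 + j6.503 V
  V2 = 81.4·(cos(-30.0°) + j·sin(-30.0°)) = 70.49 - j40.7 V
  V3 = 41.7·(cos(109.3°) + j·sin(109.3°)) = -13.78 + j39.36 V
  V4 = 5·(cos(179.7°) + j·sin(179.7°)) = -5 + j0.02618 V
Step 2 — Sum components: V_total = 61.32 + j5.186 V.
Step 3 — Convert to polar: |V_total| = 61.54 V, ∠V_total = 4.8°.

V_total = 61.54∠4.8° V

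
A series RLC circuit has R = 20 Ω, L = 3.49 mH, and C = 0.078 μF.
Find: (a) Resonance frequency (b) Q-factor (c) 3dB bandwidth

Step 1 — Resonance condition Im(Z)=0 gives ω₀ = 1/√(LC).
Step 2 — ω₀ = 1/√(0.00349·7.8e-08) = 6.061e+04 rad/s.
Step 3 — f₀ = ω₀/(2π) = 9646 Hz.
Step 4 — Series Q: Q = ω₀L/R = 6.061e+04·0.00349/20 = 10.58.
Step 5 — 3dB bandwidth: Δω = ω₀/Q = 5731 rad/s; BW = Δω/(2π) = 912.1 Hz.

(a) f₀ = 9646 Hz  (b) Q = 10.58  (c) BW = 912.1 Hz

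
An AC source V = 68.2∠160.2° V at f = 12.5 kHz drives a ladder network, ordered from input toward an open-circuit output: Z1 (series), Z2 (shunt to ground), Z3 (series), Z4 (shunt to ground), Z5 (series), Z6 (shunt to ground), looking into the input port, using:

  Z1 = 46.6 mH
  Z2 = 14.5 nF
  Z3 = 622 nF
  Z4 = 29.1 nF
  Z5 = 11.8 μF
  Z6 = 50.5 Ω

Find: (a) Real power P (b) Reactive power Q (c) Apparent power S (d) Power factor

Step 1 — Angular frequency: ω = 2π·f = 2π·1.25e+04 = 7.854e+04 rad/s.
Step 2 — Component impedances:
  Z1: Z = jωL = j·7.854e+04·0.0466 = 0 + j3660 Ω
  Z2: Z = 1/(jωC) = -j/(ω·C) = 0 - j878.1 Ω
  Z3: Z = 1/(jωC) = -j/(ω·C) = 0 - j20.47 Ω
  Z4: Z = 1/(jωC) = -j/(ω·C) = 0 - j437.5 Ω
  Z5: Z = 1/(jωC) = -j/(ω·C) = 0 - j1.079 Ω
  Z6: Z = R = 50.5 Ω
Step 3 — Ladder network (open output): work backward from the far end, alternating series and parallel combinations. Z_in = 46.51 + j3631 Ω = 3631∠89.3° Ω.
Step 4 — Source phasor: V = 68.2∠160.2° V = -64.17 + j23.1 V.
Step 5 — Current: I = V / Z = 0.006135 + j0.01775 A = 0.01878∠70.9° A.
Step 6 — Complex power: S = V·I* = 0.01641 + j1.281 VA.
Step 7 — Real power: P = Re(S) = 0.01641 W.
Step 8 — Reactive power: Q = Im(S) = 1.281 VAR.
Step 9 — Apparent power: |S| = 1.281 VA.
Step 10 — Power factor: PF = P/|S| = 0.01281 (lagging).

(a) P = 0.01641 W  (b) Q = 1.281 VAR  (c) S = 1.281 VA  (d) PF = 0.01281 (lagging)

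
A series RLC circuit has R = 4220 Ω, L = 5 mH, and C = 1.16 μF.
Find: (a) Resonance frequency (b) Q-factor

Step 1 — Resonance condition Im(Z)=0 gives ω₀ = 1/√(LC).
Step 2 — ω₀ = 1/√(0.005·1.16e-06) = 1.313e+04 rad/s.
Step 3 — f₀ = ω₀/(2π) = 2090 Hz.
Step 4 — Series Q: Q = ω₀L/R = 1.313e+04·0.005/4220 = 0.01556.

(a) f₀ = 2090 Hz  (b) Q = 0.01556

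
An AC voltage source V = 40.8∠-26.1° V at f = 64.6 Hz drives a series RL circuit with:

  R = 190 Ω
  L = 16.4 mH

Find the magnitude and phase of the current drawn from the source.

Step 1 — Angular frequency: ω = 2π·f = 2π·64.6 = 405.9 rad/s.
Step 2 — Component impedances:
  R: Z = R = 190 Ω
  L: Z = jωL = j·405.9·0.0164 = 0 + j6.657 Ω
Step 3 — Series combination: Z_total = R + L = 190 + j6.657 Ω = 190.1∠2.0° Ω.
Step 4 — Source phasor: V = 40.8∠-26.1° V = 36.64 - j17.95 V.
Step 5 — Ohm's law: I = V / Z_total = (36.64 - j17.95) / (190 + j6.657) = 0.1893 - j0.1011 A.
Step 6 — Convert to polar: |I| = 0.2146 A, ∠I = -28.1°.

I = 0.2146∠-28.1° A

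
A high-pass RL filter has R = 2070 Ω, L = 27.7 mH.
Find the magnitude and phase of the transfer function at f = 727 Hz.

Step 1 — Angular frequency: ω = 2π·727 = 4568 rad/s.
Step 2 — Transfer function: H(jω) = jωL/(R + jωL).
Step 3 — Numerator jωL = j·126.5; denominator R + jωL = 2070 + j126.5.
Step 4 — H = 0.003722 + j0.0609.
Step 5 — Magnitude: |H| = 0.06101 (-24.3 dB); phase: φ = 86.5°.

|H| = 0.06101 (-24.3 dB), φ = 86.5°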